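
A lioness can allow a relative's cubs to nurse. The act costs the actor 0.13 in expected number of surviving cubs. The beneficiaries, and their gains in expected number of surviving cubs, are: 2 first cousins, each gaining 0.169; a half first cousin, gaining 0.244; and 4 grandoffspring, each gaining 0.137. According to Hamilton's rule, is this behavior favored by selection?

Yes

Hamilton's rule: the trait is favored when the sum of r·B over every recipient exceeds the actor's cost C.
r to a first cousin = 0.125 (first cousins share one grandparent pair — two paths of length 4: r = 2·(1/2)^4 = 1/8).
r to a half first cousin = 1/16 (half first cousins share one grandparent — one path of length 4: r = (1/2)^4 = 1/16).
r to a grandoffspring = 0.25 (two parent–offspring links: r = (1/2)^2 = 1/4).
Summing one r·B term per recipient: 2·0.125·0.169 + 1·0.0625·0.244 + 4·0.25·0.137 = 0.1945.
0.1945 > 0.13: the indirect benefit exceeds the cost.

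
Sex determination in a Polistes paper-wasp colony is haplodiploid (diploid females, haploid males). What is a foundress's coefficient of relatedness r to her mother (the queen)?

One meiotic link between diploid queen and diploid daughter: r = 1/2.

0.5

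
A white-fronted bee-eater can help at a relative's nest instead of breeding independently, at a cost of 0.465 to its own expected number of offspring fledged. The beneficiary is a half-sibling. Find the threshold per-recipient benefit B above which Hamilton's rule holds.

1.86

r to a half-sibling = 0.25 (half-sibs share one parent — one path of length 2: r = (1/2)^2 = 1/4).
Hamilton's rule with n recipients of equal r: n·r·B > C, so B > C/(n·r) = 0.465/(1·0.25) = 1.86.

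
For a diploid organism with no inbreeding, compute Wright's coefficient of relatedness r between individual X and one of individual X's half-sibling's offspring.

0.125

Each parent–offspring link contributes a factor of 1/2, and independent paths through distinct common ancestors add.
Half-aunt/uncle↔niece/nephew: one path of length 3: r = (1/2)^3 = 1/8.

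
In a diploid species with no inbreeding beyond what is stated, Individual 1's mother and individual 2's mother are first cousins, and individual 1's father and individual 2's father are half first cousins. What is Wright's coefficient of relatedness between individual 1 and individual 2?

0.046875

Wright's path rule: contributions from independent ancestry routes add.
Individual 1 and individual 2 are related in two ways: second cousins through their mothers (r = 1/32) and half second cousins through their fathers (r = 1/64).
r = 1/32 + 1/64 = 0.046875.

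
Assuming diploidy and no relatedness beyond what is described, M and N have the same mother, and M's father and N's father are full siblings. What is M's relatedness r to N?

Relatedness sums over independent paths through distinct common ancestors.
M and N are related in two ways: half-sibs through their shared mother (r = 1/4) and first cousins through their fathers (r = 1/8).
r = 1/4 + 1/8 = 0.375.

0.375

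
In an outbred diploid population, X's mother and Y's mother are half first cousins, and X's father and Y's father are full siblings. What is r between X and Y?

Independent pedigree routes through distinct common ancestors add.
X and Y are related in two ways: half second cousins through their mothers (r = 1/64) and first cousins through their fathers (r = 1/8).
r = 1/64 + 1/8 = 0.140625.

0.140625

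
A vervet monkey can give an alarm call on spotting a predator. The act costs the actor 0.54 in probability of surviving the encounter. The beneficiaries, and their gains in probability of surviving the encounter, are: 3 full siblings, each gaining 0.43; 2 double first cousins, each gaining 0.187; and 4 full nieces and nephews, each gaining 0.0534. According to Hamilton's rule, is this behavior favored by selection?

Yes

Hamilton's rule: the trait is favored when the sum of r·B over every recipient exceeds the actor's cost C.
r to a full sibling = 1/2 (full sibs share both parents — two paths of length 2: r = 2·(1/2)^2 = 1/2).
r to a double first cousin = 1/4 (double first cousins share both grandparent pairs — four paths of length 4: r = 4·(1/2)^4 = 1/4).
r to a full niece or nephew = 1/4 (full aunt/uncle↔niece/nephew: two paths of length 3 through the shared grandparent pair: r = 2·(1/2)^3 = 1/4).
Summing one r·B term per recipient: 3·0.5·0.43 + 2·0.25·0.187 + 4·0.25·0.0534 = 0.7919.
0.7919 > 0.54: the indirect benefit exceeds the cost.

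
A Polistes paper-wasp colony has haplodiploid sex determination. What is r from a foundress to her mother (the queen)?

0.5

One meiotic link between diploid queen and diploid daughter: r = 1/2.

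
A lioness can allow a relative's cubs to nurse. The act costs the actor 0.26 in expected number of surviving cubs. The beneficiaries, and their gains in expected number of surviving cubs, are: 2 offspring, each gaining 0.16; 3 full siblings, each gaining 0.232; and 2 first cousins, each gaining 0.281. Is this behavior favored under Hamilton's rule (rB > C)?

Yes

Hamilton's rule: the trait is favored when the sum of r·B over every recipient exceeds the actor's cost C.
r to an offspring = 1/2 (one parent–offspring link: r = (1/2)^1 = 1/2).
r to a full sibling = 1/2 (full sibs share both parents — two paths of length 2: r = 2·(1/2)^2 = 1/2).
r to a first cousin = 0.125 (first cousins share one grandparent pair — two paths of length 4: r = 2·(1/2)^4 = 1/8).
Summing one r·B term per recipient: 2·0.5·0.16 + 3·0.5·0.232 + 2·0.125·0.281 = 0.57825.
0.57825 > 0.26: the indirect benefit exceeds the cost.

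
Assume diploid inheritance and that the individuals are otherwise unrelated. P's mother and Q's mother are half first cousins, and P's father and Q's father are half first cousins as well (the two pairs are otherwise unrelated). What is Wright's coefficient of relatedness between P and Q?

Wright's path rule: contributions from independent ancestry routes add.
P and Q are related in two ways: half second cousins through their mothers (r = 1/64) and half second cousins through their fathers (r = 1/64).
r = 1/64 + 1/64 = 0.03125.

0.03125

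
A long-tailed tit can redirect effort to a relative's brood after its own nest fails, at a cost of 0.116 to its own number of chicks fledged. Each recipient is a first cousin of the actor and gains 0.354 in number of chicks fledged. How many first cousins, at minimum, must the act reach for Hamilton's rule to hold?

3

r to a first cousin = 1/8 (first cousins share one grandparent pair — two paths of length 4: r = 2·(1/2)^4 = 1/8).
Hamilton's rule: n·r·B > C  ⇒  n > C/(r·B) = 0.116/(0.125·0.354) = 2.621.
The smallest integer exceeding 2.621 is 3.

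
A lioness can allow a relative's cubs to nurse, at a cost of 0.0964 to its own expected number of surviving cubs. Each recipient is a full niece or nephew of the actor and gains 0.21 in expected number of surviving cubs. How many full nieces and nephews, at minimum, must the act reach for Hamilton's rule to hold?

r to a full niece or nephew = 0.25 (full aunt/uncle↔niece/nephew: two paths of length 3 through the shared grandparent pair: r = 2·(1/2)^3 = 1/4).
Hamilton's rule: n·r·B > C  ⇒  n > C/(r·B) = 0.0964/(0.25·0.21) = 1.836.
The smallest integer exceeding 1.836 is 2.

2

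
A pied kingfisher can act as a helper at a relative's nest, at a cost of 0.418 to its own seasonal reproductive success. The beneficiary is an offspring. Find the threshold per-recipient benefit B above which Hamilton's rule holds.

0.836

r to an offspring = 0.5 (one parent–offspring link: r = (1/2)^1 = 1/2).
Hamilton's rule with n recipients of equal r: n·r·B > C, so B > C/(n·r) = 0.418/(1·0.5) = 0.836.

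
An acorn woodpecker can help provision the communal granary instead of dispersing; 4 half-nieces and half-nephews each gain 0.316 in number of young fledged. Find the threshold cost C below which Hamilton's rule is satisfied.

r to a half-niece or half-nephew = 0.125 (half-aunt/uncle↔niece/nephew: one path of length 3: r = (1/2)^3 = 1/8).
Hamilton's rule: n·r·B > C, so the trait is favored while C < n·r·B = 4·0.125·0.316 = 0.158.

0.158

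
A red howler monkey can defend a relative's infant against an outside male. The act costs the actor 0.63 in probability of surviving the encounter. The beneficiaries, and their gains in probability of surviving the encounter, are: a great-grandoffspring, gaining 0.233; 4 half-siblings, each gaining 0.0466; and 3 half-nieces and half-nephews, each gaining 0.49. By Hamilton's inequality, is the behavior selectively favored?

No

Hamilton's rule: the trait is favored when the sum of r·B over every recipient exceeds the actor's cost C.
r to a great-grandoffspring = 1/8 (three parent–offspring links: r = (1/2)^3 = 1/8).
r to a half-sibling = 1/4 (half-sibs share one parent — one path of length 2: r = (1/2)^2 = 1/4).
r to a half-niece or half-nephew = 1/8 (half-aunt/uncle↔niece/nephew: one path of length 3: r = (1/2)^3 = 1/8).
Summing one r·B term per recipient: 1·0.125·0.233 + 4·0.25·0.0466 + 3·0.125·0.49 = 0.259475.
0.259475 < 0.63: the indirect benefit is less than the cost.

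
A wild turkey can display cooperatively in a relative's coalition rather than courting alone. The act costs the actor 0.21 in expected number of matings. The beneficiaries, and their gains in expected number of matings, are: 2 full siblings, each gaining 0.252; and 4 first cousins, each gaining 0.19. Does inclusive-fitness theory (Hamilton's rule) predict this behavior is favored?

Yes

Hamilton's rule: the trait is favored when the sum of r·B over every recipient exceeds the actor's cost C.
r to a full sibling = 0.5 (full sibs share both parents — two paths of length 2: r = 2·(1/2)^2 = 1/2).
r to a first cousin = 1/8 (first cousins share one grandparent pair — two paths of length 4: r = 2·(1/2)^4 = 1/8).
Summing one r·B term per recipient: 2·0.5·0.252 + 4·0.125·0.19 = 0.347.
0.347 > 0.21: the indirect benefit exceeds the cost.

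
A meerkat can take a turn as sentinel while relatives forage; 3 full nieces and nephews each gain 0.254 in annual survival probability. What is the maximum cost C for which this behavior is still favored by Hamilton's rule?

r to a full niece or nephew = 0.25 (full aunt/uncle↔niece/nephew: two paths of length 3 through the shared grandparent pair: r = 2·(1/2)^3 = 1/4).
Hamilton's rule: n·r·B > C, so the trait is favored while C < n·r·B = 3·0.25·0.254 = 0.1905.

0.1905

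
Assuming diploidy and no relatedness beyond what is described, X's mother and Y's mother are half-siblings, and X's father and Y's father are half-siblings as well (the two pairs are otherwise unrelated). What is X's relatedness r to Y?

Relatedness sums over independent paths through distinct common ancestors.
X and Y are related in two ways: half first cousins through their mothers (r = 1/16) and half first cousins through their fathers (r = 1/16).
r = 1/16 + 1/16 = 1/8 = 0.125.

0.125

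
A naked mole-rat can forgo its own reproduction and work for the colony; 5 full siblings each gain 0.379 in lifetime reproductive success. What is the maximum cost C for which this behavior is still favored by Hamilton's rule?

0.9475

r to a full sibling = 1/2 (full sibs share both parents — two paths of length 2: r = 2·(1/2)^2 = 1/2).
Hamilton's rule: n·r·B > C, so the trait is favored while C < n·r·B = 5·0.5·0.379 = 0.9475.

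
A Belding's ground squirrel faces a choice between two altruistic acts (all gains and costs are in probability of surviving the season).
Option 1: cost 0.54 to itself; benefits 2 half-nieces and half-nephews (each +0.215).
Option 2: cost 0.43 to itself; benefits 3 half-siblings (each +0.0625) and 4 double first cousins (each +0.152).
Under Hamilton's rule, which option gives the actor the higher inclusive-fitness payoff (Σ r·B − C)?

Option 1: r to a half-niece or half-nephew = 0.125.
Option 1: Σ r·B − C = (2·0.125·0.215) − 0.54 = -0.48625.
Option 2: r to a half-sibling = 0.25.
Option 2: r to a double first cousin = 0.25.
Option 2: Σ r·B − C = (3·0.25·0.0625 + 4·0.25·0.152) − 0.43 = -0.231125.
Option 2 has the higher net inclusive-fitness payoff.

Option 2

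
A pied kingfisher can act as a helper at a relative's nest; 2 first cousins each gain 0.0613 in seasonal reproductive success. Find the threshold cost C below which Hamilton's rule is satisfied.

0.015325

r to a first cousin = 1/8 (first cousins share one grandparent pair — two paths of length 4: r = 2·(1/2)^4 = 1/8).
Hamilton's rule: n·r·B > C, so the trait is favored while C < n·r·B = 2·0.125·0.0613 = 0.015325.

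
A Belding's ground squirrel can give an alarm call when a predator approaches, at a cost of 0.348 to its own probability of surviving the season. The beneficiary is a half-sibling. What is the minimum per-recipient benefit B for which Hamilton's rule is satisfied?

r to a half-sibling = 0.25 (half-sibs share one parent — one path of length 2: r = (1/2)^2 = 1/4).
Hamilton's rule with n recipients of equal r: n·r·B > C, so B > C/(n·r) = 0.348/(1·0.25) = 1.392.

1.392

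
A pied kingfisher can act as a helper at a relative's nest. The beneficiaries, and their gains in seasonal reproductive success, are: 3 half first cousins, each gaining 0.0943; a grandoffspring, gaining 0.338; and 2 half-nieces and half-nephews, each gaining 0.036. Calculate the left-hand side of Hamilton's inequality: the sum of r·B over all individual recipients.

r to a half first cousin = 1/16 (half first cousins share one grandparent — one path of length 4: r = (1/2)^4 = 1/16).
r to a grandoffspring = 1/4 (two parent–offspring links: r = (1/2)^2 = 1/4).
r to a half-niece or half-nephew = 1/8 (half-aunt/uncle↔niece/nephew: one path of length 3: r = (1/2)^3 = 1/8).
Summing one r·B term per recipient: 3·0.0625·0.0943 + 1·0.25·0.338 + 2·0.125·0.036 = 0.11118125.

0.11118125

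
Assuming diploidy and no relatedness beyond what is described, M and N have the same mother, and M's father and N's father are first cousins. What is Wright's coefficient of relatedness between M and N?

0.28125

With two independent routes of shared ancestry, r is the sum of the two contributions.
M and N are related in two ways: half-sibs through their shared mother (r = 1/4) and second cousins through their fathers (r = 1/32).
r = 1/4 + 1/32 = 9/32 = 0.28125.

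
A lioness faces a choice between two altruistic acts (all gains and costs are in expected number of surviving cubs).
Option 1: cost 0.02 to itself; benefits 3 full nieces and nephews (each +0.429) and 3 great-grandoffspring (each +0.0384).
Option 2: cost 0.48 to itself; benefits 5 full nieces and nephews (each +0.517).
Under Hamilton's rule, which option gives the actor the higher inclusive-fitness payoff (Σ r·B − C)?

Option 1: r to a full niece or nephew = 0.25.
Option 1: r to a great-grandoffspring = 0.125.
Option 1: Σ r·B − C = (3·0.25·0.429 + 3·0.125·0.0384) − 0.02 = 0.31615.
Option 2: r to a full niece or nephew = 0.25.
Option 2: Σ r·B − C = (5·0.25·0.517) − 0.48 = 0.16625.
Option 1 has the higher net inclusive-fitness payoff.

Option 1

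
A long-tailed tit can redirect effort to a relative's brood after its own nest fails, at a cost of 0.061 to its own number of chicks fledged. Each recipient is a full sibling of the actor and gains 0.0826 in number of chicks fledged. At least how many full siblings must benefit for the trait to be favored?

r to a full sibling = 0.5 (full sibs share both parents — two paths of length 2: r = 2·(1/2)^2 = 1/2).
Hamilton's rule: n·r·B > C  ⇒  n > C/(r·B) = 0.061/(0.5·0.0826) = 1.477.
The smallest integer exceeding 1.477 is 2.

2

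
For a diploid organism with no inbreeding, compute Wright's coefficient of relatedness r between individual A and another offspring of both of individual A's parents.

Each parent–offspring link contributes a factor of 1/2, and independent paths through distinct common ancestors add.
Full sibs share both parents — two paths of length 2: r = 2·(1/2)^2 = 1/2.

0.5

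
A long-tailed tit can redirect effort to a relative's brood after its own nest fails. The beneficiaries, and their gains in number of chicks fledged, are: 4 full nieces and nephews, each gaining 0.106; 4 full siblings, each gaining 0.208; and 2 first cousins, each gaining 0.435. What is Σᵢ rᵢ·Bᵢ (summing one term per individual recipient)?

0.63075

r to a full niece or nephew = 1/4 (full aunt/uncle↔niece/nephew: two paths of length 3 through the shared grandparent pair: r = 2·(1/2)^3 = 1/4).
r to a full sibling = 0.5 (full sibs share both parents — two paths of length 2: r = 2·(1/2)^2 = 1/2).
r to a first cousin = 1/8 (first cousins share one grandparent pair — two paths of length 4: r = 2·(1/2)^4 = 1/8).
Summing one r·B term per recipient: 4·0.25·0.106 + 4·0.5·0.208 + 2·0.125·0.435 = 0.63075.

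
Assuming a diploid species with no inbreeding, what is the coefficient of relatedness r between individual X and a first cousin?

First cousins share one grandparent pair — two paths of length 4: r = 2·(1/2)^4 = 1/8.

0.125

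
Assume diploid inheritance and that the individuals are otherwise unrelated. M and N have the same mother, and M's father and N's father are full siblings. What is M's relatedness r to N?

Relatedness sums over independent paths through distinct common ancestors.
M and N are related in two ways: half-sibs through their shared mother (r = 1/4) and first cousins through their fathers (r = 1/8).
r = 1/4 + 1/8 = 0.375.

0.375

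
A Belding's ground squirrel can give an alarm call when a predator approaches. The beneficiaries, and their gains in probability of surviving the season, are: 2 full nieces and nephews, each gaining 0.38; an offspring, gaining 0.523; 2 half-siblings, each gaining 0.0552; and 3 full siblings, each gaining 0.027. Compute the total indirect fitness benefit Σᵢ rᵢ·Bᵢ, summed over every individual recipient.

0.5196

r to a full niece or nephew = 1/4 (full aunt/uncle↔niece/nephew: two paths of length 3 through the shared grandparent pair: r = 2·(1/2)^3 = 1/4).
r to an offspring = 0.5 (one parent–offspring link: r = (1/2)^1 = 1/2).
r to a half-sibling = 0.25 (half-sibs share one parent — one path of length 2: r = (1/2)^2 = 1/4).
r to a full sibling = 1/2 (full sibs share both parents — two paths of length 2: r = 2·(1/2)^2 = 1/2).
Summing one r·B term per recipient: 2·0.25·0.38 + 1·0.5·0.523 + 2·0.25·0.0552 + 3·0.5·0.027 = 0.5196.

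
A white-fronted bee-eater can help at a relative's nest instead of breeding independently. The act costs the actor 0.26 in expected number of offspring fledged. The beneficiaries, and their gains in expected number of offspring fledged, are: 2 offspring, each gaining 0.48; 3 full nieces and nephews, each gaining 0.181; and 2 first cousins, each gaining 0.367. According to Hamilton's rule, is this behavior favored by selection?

Hamilton's rule: the trait is favored when the sum of r·B over every recipient exceeds the actor's cost C.
r to an offspring = 1/2 (one parent–offspring link: r = (1/2)^1 = 1/2).
r to a full niece or nephew = 1/4 (full aunt/uncle↔niece/nephew: two paths of length 3 through the shared grandparent pair: r = 2·(1/2)^3 = 1/4).
r to a first cousin = 1/8 (first cousins share one grandparent pair — two paths of length 4: r = 2·(1/2)^4 = 1/8).
Summing one r·B term per recipient: 2·0.5·0.48 + 3·0.25·0.181 + 2·0.125·0.367 = 0.7075.
0.7075 > 0.26: the indirect benefit exceeds the cost.

Yes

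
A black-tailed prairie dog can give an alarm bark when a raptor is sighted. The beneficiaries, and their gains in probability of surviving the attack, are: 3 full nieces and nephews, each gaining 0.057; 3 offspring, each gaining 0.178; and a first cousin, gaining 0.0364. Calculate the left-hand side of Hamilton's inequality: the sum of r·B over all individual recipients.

0.3143

r to a full niece or nephew = 1/4 (full aunt/uncle↔niece/nephew: two paths of length 3 through the shared grandparent pair: r = 2·(1/2)^3 = 1/4).
r to an offspring = 1/2 (one parent–offspring link: r = (1/2)^1 = 1/2).
r to a first cousin = 0.125 (first cousins share one grandparent pair — two paths of length 4: r = 2·(1/2)^4 = 1/8).
Summing one r·B term per recipient: 3·0.25·0.057 + 3·0.5·0.178 + 1·0.125·0.0364 = 0.3143.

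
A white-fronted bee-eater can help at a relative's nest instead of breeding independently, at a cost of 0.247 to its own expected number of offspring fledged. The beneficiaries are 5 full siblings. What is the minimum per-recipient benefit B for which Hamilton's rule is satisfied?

0.0988

r to a full sibling = 1/2 (full sibs share both parents — two paths of length 2: r = 2·(1/2)^2 = 1/2).
Hamilton's rule with n recipients of equal r: n·r·B > C, so B > C/(n·r) = 0.247/(5·0.5) = 0.0988.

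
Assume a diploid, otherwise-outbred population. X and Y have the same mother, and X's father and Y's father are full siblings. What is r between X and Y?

Relatedness sums over independent paths through distinct common ancestors.
X and Y are related in two ways: half-sibs through their shared mother (r = 1/4) and first cousins through their fathers (r = 1/8).
r = 1/4 + 1/8 = 0.375.

0.375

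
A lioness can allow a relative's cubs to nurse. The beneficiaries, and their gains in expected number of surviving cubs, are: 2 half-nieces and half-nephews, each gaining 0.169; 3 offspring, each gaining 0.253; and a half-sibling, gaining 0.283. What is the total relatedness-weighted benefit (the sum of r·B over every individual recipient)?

0.4925

r to a half-niece or half-nephew = 1/8 (half-aunt/uncle↔niece/nephew: one path of length 3: r = (1/2)^3 = 1/8).
r to an offspring = 0.5 (one parent–offspring link: r = (1/2)^1 = 1/2).
r to a half-sibling = 0.25 (half-sibs share one parent — one path of length 2: r = (1/2)^2 = 1/4).
Summing one r·B term per recipient: 2·0.125·0.169 + 3·0.5·0.253 + 1·0.25·0.283 = 0.4925.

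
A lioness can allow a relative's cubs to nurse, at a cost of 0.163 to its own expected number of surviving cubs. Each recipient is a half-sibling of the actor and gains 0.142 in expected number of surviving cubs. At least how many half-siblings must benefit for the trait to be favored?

5

r to a half-sibling = 0.25 (half-sibs share one parent — one path of length 2: r = (1/2)^2 = 1/4).
Hamilton's rule: n·r·B > C  ⇒  n > C/(r·B) = 0.163/(0.25·0.142) = 4.592.
The smallest integer exceeding 4.592 is 5.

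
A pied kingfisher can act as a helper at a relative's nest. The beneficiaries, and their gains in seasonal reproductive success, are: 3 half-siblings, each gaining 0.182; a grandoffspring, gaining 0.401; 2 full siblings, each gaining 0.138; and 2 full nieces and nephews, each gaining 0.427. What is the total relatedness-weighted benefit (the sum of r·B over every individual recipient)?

r to a half-sibling = 0.25 (half-sibs share one parent — one path of length 2: r = (1/2)^2 = 1/4).
r to a grandoffspring = 0.25 (two parent–offspring links: r = (1/2)^2 = 1/4).
r to a full sibling = 0.5 (full sibs share both parents — two paths of length 2: r = 2·(1/2)^2 = 1/2).
r to a full niece or nephew = 0.25 (full aunt/uncle↔niece/nephew: two paths of length 3 through the shared grandparent pair: r = 2·(1/2)^3 = 1/4).
Summing one r·B term per recipient: 3·0.25·0.182 + 1·0.25·0.401 + 2·0.5·0.138 + 2·0.25·0.427 = 0.58825.

0.58825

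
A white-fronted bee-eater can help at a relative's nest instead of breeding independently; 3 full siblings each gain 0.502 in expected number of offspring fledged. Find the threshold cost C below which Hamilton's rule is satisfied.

r to a full sibling = 0.5 (full sibs share both parents — two paths of length 2: r = 2·(1/2)^2 = 1/2).
Hamilton's rule: n·r·B > C, so the trait is favored while C < n·r·B = 3·0.5·0.502 = 0.753.

0.753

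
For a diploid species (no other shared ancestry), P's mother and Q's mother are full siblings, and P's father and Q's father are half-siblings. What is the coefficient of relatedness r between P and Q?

0.1875

Relatedness sums over independent paths through distinct common ancestors.
P and Q are related in two ways: first cousins through their mothers (r = 1/8) and half first cousins through their fathers (r = 1/16).
r = 1/8 + 1/16 = 0.1875.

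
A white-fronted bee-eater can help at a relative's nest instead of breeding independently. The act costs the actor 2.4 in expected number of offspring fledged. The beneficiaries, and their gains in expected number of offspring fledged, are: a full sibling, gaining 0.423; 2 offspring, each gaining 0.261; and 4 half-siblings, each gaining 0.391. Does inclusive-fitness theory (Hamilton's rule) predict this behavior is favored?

Hamilton's rule: the trait is favored when the sum of r·B over every recipient exceeds the actor's cost C.
r to a full sibling = 0.5 (full sibs share both parents — two paths of length 2: r = 2·(1/2)^2 = 1/2).
r to an offspring = 0.5 (one parent–offspring link: r = (1/2)^1 = 1/2).
r to a half-sibling = 0.25 (half-sibs share one parent — one path of length 2: r = (1/2)^2 = 1/4).
Summing one r·B term per recipient: 1·0.5·0.423 + 2·0.5·0.261 + 4·0.25·0.391 = 0.8635.
0.8635 < 2.4: the indirect benefit is less than the cost.

No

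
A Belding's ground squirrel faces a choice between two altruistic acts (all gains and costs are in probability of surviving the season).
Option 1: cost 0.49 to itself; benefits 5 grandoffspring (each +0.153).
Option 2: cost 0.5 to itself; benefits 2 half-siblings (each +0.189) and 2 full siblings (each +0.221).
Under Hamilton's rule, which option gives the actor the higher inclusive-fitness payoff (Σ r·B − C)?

Option 2

Option 1: r to a grandoffspring = 0.25.
Option 1: Σ r·B − C = (5·0.25·0.153) − 0.49 = -0.29875.
Option 2: r to a half-sibling = 0.25.
Option 2: r to a full sibling = 0.5.
Option 2: Σ r·B − C = (2·0.25·0.189 + 2·0.5·0.221) − 0.5 = -0.1845.
Option 2 has the higher net inclusive-fitness payoff.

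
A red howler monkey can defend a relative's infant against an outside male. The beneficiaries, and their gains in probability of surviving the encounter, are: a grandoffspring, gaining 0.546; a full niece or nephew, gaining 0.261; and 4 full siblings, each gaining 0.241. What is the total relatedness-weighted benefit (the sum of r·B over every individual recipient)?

r to a grandoffspring = 0.25 (two parent–offspring links: r = (1/2)^2 = 1/4).
r to a full niece or nephew = 1/4 (full aunt/uncle↔niece/nephew: two paths of length 3 through the shared grandparent pair: r = 2·(1/2)^3 = 1/4).
r to a full sibling = 0.5 (full sibs share both parents — two paths of length 2: r = 2·(1/2)^2 = 1/2).
Summing one r·B term per recipient: 1·0.25·0.546 + 1·0.25·0.261 + 4·0.5·0.241 = 0.68375.

0.68375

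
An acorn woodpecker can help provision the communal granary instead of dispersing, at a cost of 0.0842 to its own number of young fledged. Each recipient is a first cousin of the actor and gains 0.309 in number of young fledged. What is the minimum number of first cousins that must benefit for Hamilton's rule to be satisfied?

r to a first cousin = 0.125 (first cousins share one grandparent pair — two paths of length 4: r = 2·(1/2)^4 = 1/8).
Hamilton's rule: n·r·B > C  ⇒  n > C/(r·B) = 0.0842/(0.125·0.309) = 2.18.
The smallest integer exceeding 2.18 is 3.

3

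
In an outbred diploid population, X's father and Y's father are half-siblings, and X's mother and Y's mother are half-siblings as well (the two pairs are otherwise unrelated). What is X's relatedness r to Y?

0.125

Wright's path rule: contributions from independent ancestry routes add.
X and Y are related in two ways: half first cousins through their fathers (r = 1/16) and half first cousins through their mothers (r = 1/16).
r = 1/16 + 1/16 = 1/8 = 0.125.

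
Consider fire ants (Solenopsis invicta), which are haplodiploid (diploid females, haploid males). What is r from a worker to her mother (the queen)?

0.5

One meiotic link between diploid queen and diploid daughter: r = 1/2.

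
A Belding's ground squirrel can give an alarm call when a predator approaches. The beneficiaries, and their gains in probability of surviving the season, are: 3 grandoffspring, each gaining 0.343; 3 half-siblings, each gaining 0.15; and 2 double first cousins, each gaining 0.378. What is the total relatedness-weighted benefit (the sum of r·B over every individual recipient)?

r to a grandoffspring = 1/4 (two parent–offspring links: r = (1/2)^2 = 1/4).
r to a half-sibling = 0.25 (half-sibs share one parent — one path of length 2: r = (1/2)^2 = 1/4).
r to a double first cousin = 0.25 (double first cousins share both grandparent pairs — four paths of length 4: r = 4·(1/2)^4 = 1/4).
Summing one r·B term per recipient: 3·0.25·0.343 + 3·0.25·0.15 + 2·0.25·0.378 = 0.55875.

0.55875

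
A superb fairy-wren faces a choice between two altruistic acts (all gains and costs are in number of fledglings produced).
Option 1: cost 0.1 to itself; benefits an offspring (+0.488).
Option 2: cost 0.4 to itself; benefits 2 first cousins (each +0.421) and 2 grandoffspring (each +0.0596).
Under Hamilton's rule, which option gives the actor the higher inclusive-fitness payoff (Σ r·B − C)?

Option 1

Option 1: r to an offspring = 0.5.
Option 1: Σ r·B − C = (1·0.5·0.488) − 0.1 = 0.144.
Option 2: r to a first cousin = 0.125.
Option 2: r to a grandoffspring = 0.25.
Option 2: Σ r·B − C = (2·0.125·0.421 + 2·0.25·0.0596) − 0.4 = -0.26495.
Option 1 has the higher net inclusive-fitness payoff.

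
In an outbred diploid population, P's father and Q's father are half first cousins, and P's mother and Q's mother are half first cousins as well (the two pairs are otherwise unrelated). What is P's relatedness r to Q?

Independent pedigree routes through distinct common ancestors add.
P and Q are related in two ways: half second cousins through their fathers (r = 1/64) and half second cousins through their mothers (r = 1/64).
r = 1/64 + 1/64 = 0.03125.

0.03125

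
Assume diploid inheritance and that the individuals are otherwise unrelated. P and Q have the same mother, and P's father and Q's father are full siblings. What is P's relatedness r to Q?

With two independent routes of shared ancestry, r is the sum of the two contributions.
P and Q are related in two ways: half-sibs through their shared mother (r = 1/4) and first cousins through their fathers (r = 1/8).
r = 1/4 + 1/8 = 3/8 = 0.375.

0.375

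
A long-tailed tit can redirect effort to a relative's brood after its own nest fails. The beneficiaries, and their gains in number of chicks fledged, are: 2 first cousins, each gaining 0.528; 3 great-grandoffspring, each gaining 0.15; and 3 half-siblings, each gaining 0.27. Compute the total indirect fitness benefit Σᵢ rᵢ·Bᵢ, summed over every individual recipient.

r to a first cousin = 1/8 (first cousins share one grandparent pair — two paths of length 4: r = 2·(1/2)^4 = 1/8).
r to a great-grandoffspring = 0.125 (three parent–offspring links: r = (1/2)^3 = 1/8).
r to a half-sibling = 0.25 (half-sibs share one parent — one path of length 2: r = (1/2)^2 = 1/4).
Summing one r·B term per recipient: 2·0.125·0.528 + 3·0.125·0.15 + 3·0.25·0.27 = 0.39075.

0.39075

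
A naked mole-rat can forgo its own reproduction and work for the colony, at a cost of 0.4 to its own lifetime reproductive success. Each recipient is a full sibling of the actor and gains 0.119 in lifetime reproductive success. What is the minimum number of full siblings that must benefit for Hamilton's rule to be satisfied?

7

r to a full sibling = 0.5 (full sibs share both parents — two paths of length 2: r = 2·(1/2)^2 = 1/2).
Hamilton's rule: n·r·B > C  ⇒  n > C/(r·B) = 0.4/(0.5·0.119) = 6.723.
The smallest integer exceeding 6.723 is 7.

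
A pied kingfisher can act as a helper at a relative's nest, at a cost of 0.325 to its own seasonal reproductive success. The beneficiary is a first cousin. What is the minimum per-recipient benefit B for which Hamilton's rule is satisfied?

2.6

r to a first cousin = 1/8 (first cousins share one grandparent pair — two paths of length 4: r = 2·(1/2)^4 = 1/8).
Hamilton's rule with n recipients of equal r: n·r·B > C, so B > C/(n·r) = 0.325/(1·0.125) = 2.6.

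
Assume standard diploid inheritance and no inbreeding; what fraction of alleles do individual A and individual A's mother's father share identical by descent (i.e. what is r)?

Each parent–offspring link contributes a factor of 1/2, and independent paths through distinct common ancestors add.
Two parent–offspring links: r = (1/2)^2 = 1/4.

0.25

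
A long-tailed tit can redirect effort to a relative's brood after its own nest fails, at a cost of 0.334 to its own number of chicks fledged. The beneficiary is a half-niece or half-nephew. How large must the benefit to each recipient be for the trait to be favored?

r to a half-niece or half-nephew = 1/8 (half-aunt/uncle↔niece/nephew: one path of length 3: r = (1/2)^3 = 1/8).
Hamilton's rule with n recipients of equal r: n·r·B > C, so B > C/(n·r) = 0.334/(1·0.125) = 2.672.

2.672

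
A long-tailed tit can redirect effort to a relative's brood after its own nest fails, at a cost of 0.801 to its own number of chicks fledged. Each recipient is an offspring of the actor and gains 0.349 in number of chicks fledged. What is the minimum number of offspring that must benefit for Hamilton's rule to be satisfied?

r to an offspring = 1/2 (one parent–offspring link: r = (1/2)^1 = 1/2).
Hamilton's rule: n·r·B > C  ⇒  n > C/(r·B) = 0.801/(0.5·0.349) = 4.59.
The smallest integer exceeding 4.59 is 5.

5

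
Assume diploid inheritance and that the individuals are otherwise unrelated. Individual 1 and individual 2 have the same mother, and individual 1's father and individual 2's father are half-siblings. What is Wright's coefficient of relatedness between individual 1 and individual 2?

0.3125

With two independent routes of shared ancestry, r is the sum of the two contributions.
Individual 1 and individual 2 are related in two ways: half-sibs through their shared mother (r = 1/4) and half first cousins through their fathers (r = 1/16).
r = 1/4 + 1/16 = 5/16 = 0.3125.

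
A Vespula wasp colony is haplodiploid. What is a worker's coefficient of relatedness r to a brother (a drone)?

Her haploid brother carries none of their father's genes and a random half of their mother's genome; that half matches the maternal half of her own genome with probability 1/2: r = 1/2 · 1/2 = 1/4.

0.25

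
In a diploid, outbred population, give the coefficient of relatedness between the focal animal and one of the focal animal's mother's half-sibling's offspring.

0.0625

Each parent–offspring link contributes a factor of 1/2, and independent paths through distinct common ancestors add.
Half first cousins share one grandparent — one path of length 4: r = (1/2)^4 = 1/16.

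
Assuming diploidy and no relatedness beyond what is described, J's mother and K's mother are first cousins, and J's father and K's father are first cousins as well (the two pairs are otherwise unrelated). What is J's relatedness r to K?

Wright's path rule: contributions from independent ancestry routes add.
J and K are related in two ways: second cousins through their mothers (r = 1/32) and second cousins through their fathers (r = 1/32).
r = 1/32 + 1/32 = 1/16 = 0.0625.

0.0625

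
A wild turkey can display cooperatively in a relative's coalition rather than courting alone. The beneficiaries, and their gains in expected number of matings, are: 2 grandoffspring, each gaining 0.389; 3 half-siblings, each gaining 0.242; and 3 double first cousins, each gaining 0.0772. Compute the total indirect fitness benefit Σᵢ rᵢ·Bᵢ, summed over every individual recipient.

0.4339

r to a grandoffspring = 0.25 (two parent–offspring links: r = (1/2)^2 = 1/4).
r to a half-sibling = 0.25 (half-sibs share one parent — one path of length 2: r = (1/2)^2 = 1/4).
r to a double first cousin = 0.25 (double first cousins share both grandparent pairs — four paths of length 4: r = 4·(1/2)^4 = 1/4).
Summing one r·B term per recipient: 2·0.25·0.389 + 3·0.25·0.242 + 3·0.25·0.0772 = 0.4339.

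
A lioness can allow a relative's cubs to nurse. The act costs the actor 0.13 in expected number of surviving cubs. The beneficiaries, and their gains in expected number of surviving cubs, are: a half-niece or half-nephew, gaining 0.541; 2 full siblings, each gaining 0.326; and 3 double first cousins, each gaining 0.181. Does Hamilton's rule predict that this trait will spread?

Hamilton's rule: the trait is favored when the sum of r·B over every recipient exceeds the actor's cost C.
r to a half-niece or half-nephew = 1/8 (half-aunt/uncle↔niece/nephew: one path of length 3: r = (1/2)^3 = 1/8).
r to a full sibling = 0.5 (full sibs share both parents — two paths of length 2: r = 2·(1/2)^2 = 1/2).
r to a double first cousin = 1/4 (double first cousins share both grandparent pairs — four paths of length 4: r = 4·(1/2)^4 = 1/4).
Summing one r·B term per recipient: 1·0.125·0.541 + 2·0.5·0.326 + 3·0.25·0.181 = 0.529375.
0.529375 > 0.13: the indirect benefit exceeds the cost.

Yes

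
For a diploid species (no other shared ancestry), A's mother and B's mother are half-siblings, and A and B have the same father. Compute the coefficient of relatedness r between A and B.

Relatedness sums over independent paths through distinct common ancestors.
A and B are related in two ways: half first cousins through their mothers (r = 1/16) and half-sibs through their shared father (r = 1/4).
r = 1/16 + 1/4 = 5/16 = 0.3125.

0.3125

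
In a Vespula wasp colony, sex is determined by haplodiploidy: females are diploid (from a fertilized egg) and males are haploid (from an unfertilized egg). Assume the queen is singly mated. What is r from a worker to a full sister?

Haplodiploid full sisters inherit their father's entire haploid genome identically (contributing 1/2) and on average half of their mother's contribution (1/2 · 1/2 = 1/4); r = 1/2 + 1/4 = 3/4.

0.75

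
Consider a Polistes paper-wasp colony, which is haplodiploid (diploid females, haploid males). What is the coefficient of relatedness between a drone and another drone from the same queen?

0.5

Haploid brothers each carry a random half of the queen's diploid genome, so on average they share half: r = 1/2.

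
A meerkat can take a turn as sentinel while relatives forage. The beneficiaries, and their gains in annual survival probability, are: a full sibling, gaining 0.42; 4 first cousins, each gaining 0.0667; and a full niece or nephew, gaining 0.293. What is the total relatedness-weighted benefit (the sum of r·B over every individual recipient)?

r to a full sibling = 0.5 (full sibs share both parents — two paths of length 2: r = 2·(1/2)^2 = 1/2).
r to a first cousin = 0.125 (first cousins share one grandparent pair — two paths of length 4: r = 2·(1/2)^4 = 1/8).
r to a full niece or nephew = 0.25 (full aunt/uncle↔niece/nephew: two paths of length 3 through the shared grandparent pair: r = 2·(1/2)^3 = 1/4).
Summing one r·B term per recipient: 1·0.5·0.42 + 4·0.125·0.0667 + 1·0.25·0.293 = 0.3166.

0.3166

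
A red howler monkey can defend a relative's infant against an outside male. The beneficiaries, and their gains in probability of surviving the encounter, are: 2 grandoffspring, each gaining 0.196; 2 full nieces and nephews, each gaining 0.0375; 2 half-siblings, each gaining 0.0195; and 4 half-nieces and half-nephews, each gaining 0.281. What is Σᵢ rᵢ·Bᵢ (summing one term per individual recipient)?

r to a grandoffspring = 0.25 (two parent–offspring links: r = (1/2)^2 = 1/4).
r to a full niece or nephew = 0.25 (full aunt/uncle↔niece/nephew: two paths of length 3 through the shared grandparent pair: r = 2·(1/2)^3 = 1/4).
r to a half-sibling = 1/4 (half-sibs share one parent — one path of length 2: r = (1/2)^2 = 1/4).
r to a half-niece or half-nephew = 0.125 (half-aunt/uncle↔niece/nephew: one path of length 3: r = (1/2)^3 = 1/8).
Summing one r·B term per recipient: 2·0.25·0.196 + 2·0.25·0.0375 + 2·0.25·0.0195 + 4·0.125·0.281 = 0.267.

0.267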